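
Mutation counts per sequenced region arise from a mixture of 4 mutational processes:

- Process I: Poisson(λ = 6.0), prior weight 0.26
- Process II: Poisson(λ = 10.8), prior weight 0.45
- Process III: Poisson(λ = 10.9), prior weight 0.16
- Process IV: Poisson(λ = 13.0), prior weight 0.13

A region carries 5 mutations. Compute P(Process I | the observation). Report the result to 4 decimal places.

By Bayes' theorem, P(k | x) = w_k f_k(x) / Σ_j w_j f_j(x).
Evaluate each component's likelihood at the observed value:
  p_I = 0.160623
  p_II = 0.024978
  p_III = 0.0236669
  p_IV = 0.0069937
Multiply by the mixture weights:
  w_I·p_I = 0.26 × 0.160623 = 0.041762
  w_II·p_II = 0.45 × 0.024978 = 0.0112401
  w_III·p_III = 0.16 × 0.0236669 = 0.0037867
  w_IV·p_IV = 0.13 × 0.0069937 = 0.000909182
Evidence: 0.041762 + 0.0112401 + 0.0037867 + 0.000909182 = 0.057698
So the posterior for Process I is 0.041762 / 0.057698 ≈ 0.7238.

0.7238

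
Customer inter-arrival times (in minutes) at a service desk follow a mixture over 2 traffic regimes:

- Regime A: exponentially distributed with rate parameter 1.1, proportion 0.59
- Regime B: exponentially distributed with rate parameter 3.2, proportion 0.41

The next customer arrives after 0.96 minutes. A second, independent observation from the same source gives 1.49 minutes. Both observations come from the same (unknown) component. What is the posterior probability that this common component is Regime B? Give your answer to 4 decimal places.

0.0331

P(component k | x) = π_k·f_k(x) / marginal(x), where marginal(x) = Σ_j π_j·f_j(x).
Since both observations come from the same component, the likelihood for component k is f_k(x₁)·f_k(x₂).
  p_A = [1.1·e^(−1.1·0.96) = 1.1·e^(−1.0560) = 0.382629] × [0.213592] = 0.0817263
  p_B = [3.2·e^(−3.2·0.96) = 3.2·e^(−3.0720) = 0.148251] × [0.0271915] = 0.00403117
Weight by the priors:
  π_A·p_A = 0.59 × 0.0817263 = 0.0482185
  π_B·p_B = 0.41 × 0.00403117 = 0.00165278
Normaliser: 0.0482185 + 0.00165278 = 0.0498713
P(Regime B | x₁, x₂) = 0.00165278 / 0.0498713 ≈ 0.0331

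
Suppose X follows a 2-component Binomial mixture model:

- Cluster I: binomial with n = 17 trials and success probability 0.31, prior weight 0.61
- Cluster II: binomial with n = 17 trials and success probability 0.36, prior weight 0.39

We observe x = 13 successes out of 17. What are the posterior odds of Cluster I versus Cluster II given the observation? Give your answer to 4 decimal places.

0.3025

The posterior odds equal the prior odds times the likelihood ratio: (π_i/π_j)·(f_i(x)/f_j(x)).
Evaluate each component's likelihood at the observed value:
  p_I = C(17,13)·0.31^13·0.69^4 = 2380·2.44175e-07·0.226671 = 0.000131727
  p_II = C(17,13)·0.36^13·0.64^4 = 2380·1.70582e-06·0.167772 = 0.000681129
Odds = (0.61/0.39) × (0.000131727/0.000681129) = 1.5641 × 0.193395 ≈ 0.3025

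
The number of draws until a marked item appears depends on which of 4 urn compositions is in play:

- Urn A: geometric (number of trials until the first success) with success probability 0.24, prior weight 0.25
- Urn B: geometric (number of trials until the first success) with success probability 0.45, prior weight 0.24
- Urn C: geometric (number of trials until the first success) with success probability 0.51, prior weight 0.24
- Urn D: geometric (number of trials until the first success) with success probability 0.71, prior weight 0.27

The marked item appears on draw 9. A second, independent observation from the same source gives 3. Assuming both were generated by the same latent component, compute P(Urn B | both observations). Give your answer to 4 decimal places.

0.1120

By Bayes' theorem, P(k | x) = π_k f_k(x) / Σ_j π_j f_j(x).
Since both observations come from the same component, the likelihood for component k is f_k(x₁)·f_k(x₂).
  f_A = [0.0267128] × [0.138624] = 0.00370304
  f_B = [0.00376803] × [0.136125] = 0.000512923
  f_C = [0.00169488] × [0.122451] = 0.00020754
  f_D = [3.55175e-05] × [0.059711] = 2.12079e-06
Prior × likelihood for each component:
  π_A·f_A = 0.25 × 0.00370304 = 0.00092576
  π_B·f_B = 0.24 × 0.000512923 = 0.000123101
  π_C·f_C = 0.24 × 0.00020754 = 4.98095e-05
  π_D·f_D = 0.27 × 2.12079e-06 = 5.72612e-07
Marginal: 0.00092576 + 0.000123101 + 4.98095e-05 + 5.72612e-07 = 0.00109924
So the posterior for Urn B is 0.000123101 / 0.00109924 ≈ 0.1120.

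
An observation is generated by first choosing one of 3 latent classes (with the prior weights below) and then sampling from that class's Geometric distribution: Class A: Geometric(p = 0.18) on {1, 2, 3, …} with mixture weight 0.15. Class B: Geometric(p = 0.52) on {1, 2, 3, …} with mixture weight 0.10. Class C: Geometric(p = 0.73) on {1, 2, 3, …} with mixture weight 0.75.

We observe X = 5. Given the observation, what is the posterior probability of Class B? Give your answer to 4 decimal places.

0.1544

P(component k | x) = π_k·f_k(x) / marginal(x), where marginal(x) = Σ_j π_j·f_j(x).
Geometric probabilities:
  f_A = 0.0813819
  f_B = 0.0276038
  f_C = 0.00387952
Multiply by the mixture weights:
  π_A·f_A = 0.15 × 0.0813819 = 0.0122073
  π_B·f_B = 0.10 × 0.0276038 = 0.00276038
  π_C·f_C = 0.75 × 0.00387952 = 0.00290964
Denominator: 0.0122073 + 0.00276038 + 0.00290964 = 0.0178773
P(Class B | data) = 0.00276038 / 0.0178773 ≈ 0.1544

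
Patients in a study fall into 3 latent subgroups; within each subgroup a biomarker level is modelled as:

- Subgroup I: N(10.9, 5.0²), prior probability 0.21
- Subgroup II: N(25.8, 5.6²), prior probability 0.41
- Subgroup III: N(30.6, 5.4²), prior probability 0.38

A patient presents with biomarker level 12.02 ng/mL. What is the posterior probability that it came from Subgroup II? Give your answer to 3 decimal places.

0.079

P(component k | x) = π_k·f_k(x) / marginal(x), where marginal(x) = Σ_j π_j·f_j(x).
Component likelihoods at x = 12.02 ng/mL:
  p_I = (1/(5.0·√(2π)))·exp(−(12.02−10.9)²/(2·5.0²)) = 0.079788·exp(-0.02509) = 0.0778116
  p_II = (1/(5.6·√(2π)))·exp(−(12.02−25.8)²/(2·5.6²)) = 0.071240·exp(-3.02756) = 0.00345041
  p_III = (1/(5.4·√(2π)))·exp(−(12.02−30.6)²/(2·5.4²)) = 0.073878·exp(-5.91935) = 0.000198507
Unnormalised posteriors:
  π_I·p_I = 0.21 × 0.0778116 = 0.0163404
  π_II·p_II = 0.41 × 0.00345041 = 0.00141467
  π_III·p_III = 0.38 × 0.000198507 = 7.54327e-05
Denominator: 0.0163404 + 0.00141467 + 7.54327e-05 = 0.0178305
Responsibility of Subgroup II: 0.00141467 / 0.0178305 ≈ 0.079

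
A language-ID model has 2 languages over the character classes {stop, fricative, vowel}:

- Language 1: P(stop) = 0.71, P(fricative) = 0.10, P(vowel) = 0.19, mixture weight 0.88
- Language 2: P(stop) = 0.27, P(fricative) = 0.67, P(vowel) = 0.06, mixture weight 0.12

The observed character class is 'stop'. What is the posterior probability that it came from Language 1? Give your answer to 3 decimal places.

Apply Bayes' rule: the posterior for each component is proportional to its prior times its likelihood at x.
Categorical probabilities:
  p_1 = 0.71
  p_2 = 0.27
Multiply by the mixture weights:
  w_1·p_1 = 0.88 × 0.71 = 0.6248
  w_2·p_2 = 0.12 × 0.27 = 0.0324
Normaliser: 0.6248 + 0.0324 = 0.6572
So the posterior for Language 1 is 0.6248 / 0.6572 ≈ 0.951.

0.951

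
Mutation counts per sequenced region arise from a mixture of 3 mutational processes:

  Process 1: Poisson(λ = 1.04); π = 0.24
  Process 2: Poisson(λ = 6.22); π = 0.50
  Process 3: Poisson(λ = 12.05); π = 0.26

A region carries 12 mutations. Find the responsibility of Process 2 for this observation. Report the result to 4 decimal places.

0.1898

P(component k | x) = π_k·f_k(x) / marginal(x), where marginal(x) = Σ_j π_j·f_j(x).
Component likelihoods at x = 12 mutations:
  L_1 = 1.1814e-09
  L_2 = 0.0139263
  L_3 = 0.114356
Prior × likelihood for each component:
  π_1·L_1 = 0.24 × 1.1814e-09 = 2.83536e-10
  π_2·L_2 = 0.50 × 0.0139263 = 0.00696315
  π_3·L_3 = 0.26 × 0.114356 = 0.0297326
Evidence: 2.83536e-10 + 0.00696315 + 0.0297326 = 0.0366957
So the posterior for Process 2 is 0.00696315 / 0.0366957 ≈ 0.1898.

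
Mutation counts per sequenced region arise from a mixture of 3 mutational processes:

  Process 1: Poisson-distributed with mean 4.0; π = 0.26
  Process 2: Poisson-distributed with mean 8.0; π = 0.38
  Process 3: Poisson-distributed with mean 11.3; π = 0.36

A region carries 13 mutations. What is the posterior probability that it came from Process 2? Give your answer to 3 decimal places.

Posterior ∝ prior × likelihood, so P(k | x) ∝ π_k f_k(x); normalise over all components.
Component likelihoods at x = 13 mutations:
  L_1 = e^(−4.0)·4.0^13/13! = 0.000197388
  L_2 = e^(−8.0)·8.0^13/13! = 0.0296165
  L_3 = e^(−11.3)·11.3^13/13! = 0.0973222
Prior × likelihood for each component:
  π_1·L_1 = 0.26 × 0.000197388 = 5.1321e-05
  π_2·L_2 = 0.38 × 0.0296165 = 0.0112543
  π_3·L_3 = 0.36 × 0.0973222 = 0.035036
Evidence: 5.1321e-05 + 0.0112543 + 0.035036 = 0.0463416
P(Process 2 | data) ≈ 0.243

0.243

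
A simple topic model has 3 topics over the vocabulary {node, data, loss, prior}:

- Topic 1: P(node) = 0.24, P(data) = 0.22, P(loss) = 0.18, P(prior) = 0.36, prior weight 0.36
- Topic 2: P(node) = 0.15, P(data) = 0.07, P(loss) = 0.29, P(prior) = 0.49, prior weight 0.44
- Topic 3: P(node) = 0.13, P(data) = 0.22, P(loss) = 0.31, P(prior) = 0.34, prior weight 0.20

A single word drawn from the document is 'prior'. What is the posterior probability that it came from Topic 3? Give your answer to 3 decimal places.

P(component k | x) = π_k·f_k(x) / marginal(x), where marginal(x) = Σ_j π_j·f_j(x).
Component likelihoods at x = 'prior':
  f_1 = P(prior | comp) = 0.36
  f_2 = P(prior | comp) = 0.49
  f_3 = P(prior | comp) = 0.34
Weight by the priors:
  π_1·f_1 = 0.36 × 0.36 = 0.1296
  π_2·f_2 = 0.44 × 0.49 = 0.2156
  π_3·f_3 = 0.20 × 0.34 = 0.068
Normaliser: 0.1296 + 0.2156 + 0.068 = 0.4132
Responsibility of Topic 3: 0.068 / 0.4132 ≈ 0.165

0.165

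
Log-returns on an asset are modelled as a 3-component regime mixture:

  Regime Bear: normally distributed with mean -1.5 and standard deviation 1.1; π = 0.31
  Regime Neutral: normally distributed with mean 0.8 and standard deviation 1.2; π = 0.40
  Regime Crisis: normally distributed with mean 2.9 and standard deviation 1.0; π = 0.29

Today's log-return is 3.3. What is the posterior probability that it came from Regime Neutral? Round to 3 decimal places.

Apply Bayes' rule: the posterior for each component is proportional to its prior times its likelihood at x.
Normal densities:
  f_Bear = 2.65917e-05
  f_Neutral = 0.0379533
  f_Crisis = 0.36827
Weight by the priors:
  w_Bear·f_Bear = 0.31 × 2.65917e-05 = 8.24344e-06
  w_Neutral·f_Neutral = 0.40 × 0.0379533 = 0.0151813
  w_Crisis·f_Crisis = 0.29 × 0.36827 = 0.106798
Sum: 8.24344e-06 + 0.0151813 + 0.106798 = 0.121988
P(Regime Neutral | the observation) = 0.0151813 / 0.121988 ≈ 0.124

0.124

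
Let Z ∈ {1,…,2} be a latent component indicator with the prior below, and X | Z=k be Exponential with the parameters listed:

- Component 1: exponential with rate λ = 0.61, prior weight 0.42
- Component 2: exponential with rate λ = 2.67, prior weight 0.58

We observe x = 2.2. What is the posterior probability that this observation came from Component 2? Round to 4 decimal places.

0.0611

The responsibility of component k is π_k f_k(x) divided by Σ_j π_j f_j(x).
Component likelihoods at x = 2.2:
  f_1 = 0.159407
  f_2 = 0.00750698
Multiply by the mixture weights:
  π_1·f_1 = 0.42 × 0.159407 = 0.0669508
  π_2·f_2 = 0.58 × 0.00750698 = 0.00435405
Normaliser: 0.0669508 + 0.00435405 = 0.0713049
P(Component 2 | x) ≈ 0.0611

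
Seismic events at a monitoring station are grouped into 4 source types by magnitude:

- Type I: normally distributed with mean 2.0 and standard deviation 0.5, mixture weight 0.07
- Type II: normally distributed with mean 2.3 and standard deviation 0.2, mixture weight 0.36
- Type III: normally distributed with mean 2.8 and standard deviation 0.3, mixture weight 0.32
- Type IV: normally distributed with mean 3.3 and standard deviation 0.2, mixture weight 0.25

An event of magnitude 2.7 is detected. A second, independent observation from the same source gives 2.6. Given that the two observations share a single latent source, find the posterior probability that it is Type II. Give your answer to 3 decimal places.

0.126

Apply Bayes' rule: the posterior for each component is proportional to its prior times its likelihood at x.
Since both observations come from the same component, the likelihood for component k is f_k(x₁)·f_k(x₂).
  f_I = [(1/(0.5·√(2π)))·exp(−(2.7−2.0)²/(2·0.5²)) = 0.797885·exp(-0.98000) = 0.299455] × [0.388372] = 0.1163
  f_II = [(1/(0.2·√(2π)))·exp(−(2.7−2.3)²/(2·0.2²)) = 1.994711·exp(-2.00000) = 0.269955] × [0.647588] = 0.17482
  f_III = [(1/(0.3·√(2π)))·exp(−(2.7−2.8)²/(2·0.3²)) = 1.329808·exp(-0.05556) = 1.25794] × [1.06483] = 1.33949
  f_IV = [(1/(0.2·√(2π)))·exp(−(2.7−3.3)²/(2·0.2²)) = 1.994711·exp(-4.50000) = 0.0221592] × [0.00436341] = 9.66899e-05
Unnormalised posteriors:
  w_I·f_I = 0.07 × 0.1163 = 0.008141
  w_II·f_II = 0.36 × 0.17482 = 0.062935
  w_III·f_III = 0.32 × 1.33949 = 0.428638
  w_IV·f_IV = 0.25 × 9.66899e-05 = 2.41725e-05
Sum: 0.008141 + 0.062935 + 0.428638 + 2.41725e-05 = 0.499738
So the posterior for Type II is 0.062935 / 0.499738 ≈ 0.126.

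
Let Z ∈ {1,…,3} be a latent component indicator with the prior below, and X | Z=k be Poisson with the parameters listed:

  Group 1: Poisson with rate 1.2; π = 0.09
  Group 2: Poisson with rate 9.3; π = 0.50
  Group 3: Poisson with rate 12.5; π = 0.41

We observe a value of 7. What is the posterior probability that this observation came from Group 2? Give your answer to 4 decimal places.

0.7904

By Bayes' theorem, P(k | x) = w_k f_k(x) / Σ_j w_j f_j(x).
Component likelihoods at x = 7:
  L_1 = 0.000214134
  L_2 = 0.109147
  L_3 = 0.0352581
Weight by the priors:
  w_1·L_1 = 0.09 × 0.000214134 = 1.9272e-05
  w_2·L_2 = 0.50 × 0.109147 = 0.0545735
  w_3·L_3 = 0.41 × 0.0352581 = 0.0144558
Evidence: 1.9272e-05 + 0.0545735 + 0.0144558 = 0.0690485
Responsibility of Group 2: 0.0545735 / 0.0690485 ≈ 0.7904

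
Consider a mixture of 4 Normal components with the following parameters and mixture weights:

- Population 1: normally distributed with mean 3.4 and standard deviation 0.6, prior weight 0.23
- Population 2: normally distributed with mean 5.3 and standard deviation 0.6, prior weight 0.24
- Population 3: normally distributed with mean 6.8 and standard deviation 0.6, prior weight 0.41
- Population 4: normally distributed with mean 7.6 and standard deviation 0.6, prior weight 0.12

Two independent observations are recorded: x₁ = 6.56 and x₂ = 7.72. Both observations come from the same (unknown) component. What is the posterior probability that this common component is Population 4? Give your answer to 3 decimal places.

By Bayes' theorem, P(k | x) = P(Z=k) f_k(x) / Σ_j P(Z=j) f_j(x).
Since both observations come from the same component, the likelihood for component k is f_k(x₁)·f_k(x₂).
  f_1 = [(1/(0.6·√(2π)))·exp(−(6.56−3.4)²/(2·0.6²)) = 0.664904·exp(-13.86889) = 6.30343e-07] × [3.67998e-12] = 2.31965e-18
  f_2 = [(1/(0.6·√(2π)))·exp(−(6.56−5.3)²/(2·0.6²)) = 0.664904·exp(-2.20500) = 0.073306] × [0.000195099] = 1.43019e-05
  f_3 = [(1/(0.6·√(2π)))·exp(−(6.56−6.8)²/(2·0.6²)) = 0.664904·exp(-0.08000) = 0.613784] × [0.205221] = 0.125961
  f_4 = [(1/(0.6·√(2π)))·exp(−(6.56−7.6)²/(2·0.6²)) = 0.664904·exp(-1.50222) = 0.148031] × [0.651738] = 0.0964773
Unnormalised posteriors:
  P(Z=1)·f_1 = 0.23 × 2.31965e-18 = 5.3352e-19
  P(Z=2)·f_2 = 0.24 × 1.43019e-05 = 3.43247e-06
  P(Z=3)·f_3 = 0.41 × 0.125961 = 0.0516441
  P(Z=4)·f_4 = 0.12 × 0.0964773 = 0.0115773
Marginal: 5.3352e-19 + 3.43247e-06 + 0.0516441 + 0.0115773 = 0.0632248
Responsibility of Population 4: 0.0115773 / 0.0632248 ≈ 0.183

0.183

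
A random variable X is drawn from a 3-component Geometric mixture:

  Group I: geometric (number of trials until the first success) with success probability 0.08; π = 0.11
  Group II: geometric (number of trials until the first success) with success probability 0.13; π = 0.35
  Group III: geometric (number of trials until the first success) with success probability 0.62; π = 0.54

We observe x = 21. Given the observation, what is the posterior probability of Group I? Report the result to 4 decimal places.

0.3716

P(component k | x) = w_k·f_k(x) / marginal(x), where marginal(x) = Σ_j w_j·f_j(x).
Component likelihoods at x = 21:
  f_I = 0.08·(1−0.08)^20 = 0.08·0.188693 = 0.0150955
  f_II = 0.13·(1−0.13)^20 = 0.13·0.0617142 = 0.00802285
  f_III = 0.62·(1−0.62)^20 = 0.62·3.94159e-09 = 2.44379e-09
Multiply by the mixture weights:
  w_I·f_I = 0.11 × 0.0150955 = 0.0016605
  w_II·f_II = 0.35 × 0.00802285 = 0.002808
  w_III·f_III = 0.54 × 2.44379e-09 = 1.31965e-09
Marginal: 0.0016605 + 0.002808 + 1.31965e-09 = 0.0044685
P(Group I | 21) ≈ 0.3716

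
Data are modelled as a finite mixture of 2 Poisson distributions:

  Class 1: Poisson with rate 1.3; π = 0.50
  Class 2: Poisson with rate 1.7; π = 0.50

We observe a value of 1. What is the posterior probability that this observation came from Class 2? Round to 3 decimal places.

Posterior ∝ prior × likelihood, so P(k | x) ∝ π_k f_k(x); normalise over all components.
Poisson probabilities:
  f_1 = e^(−1.3)·1.3^1/1! = 0.354291
  f_2 = e^(−1.7)·1.7^1/1! = 0.310562
Multiply by the mixture weights:
  π_1·f_1 = 0.50 × 0.354291 = 0.177146
  π_2·f_2 = 0.50 × 0.310562 = 0.155281
Evidence: 0.177146 + 0.155281 = 0.332427
So the posterior for Class 2 is 0.155281 / 0.332427 ≈ 0.467.

0.467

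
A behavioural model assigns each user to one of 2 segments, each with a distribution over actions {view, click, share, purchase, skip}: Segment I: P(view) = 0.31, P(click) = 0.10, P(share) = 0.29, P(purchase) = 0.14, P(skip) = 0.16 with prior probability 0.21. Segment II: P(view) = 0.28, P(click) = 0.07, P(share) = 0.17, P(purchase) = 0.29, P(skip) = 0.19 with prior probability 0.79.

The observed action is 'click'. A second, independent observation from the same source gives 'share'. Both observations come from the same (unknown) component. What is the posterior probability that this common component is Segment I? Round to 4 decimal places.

P(component k | x) = w_k·f_k(x) / marginal(x), where marginal(x) = Σ_j w_j·f_j(x).
Since both observations come from the same component, the likelihood for component k is f_k(x₁)·f_k(x₂).
  f_I = [P(click | comp) = 0.10] × [0.29] = 0.029
  f_II = [P(click | comp) = 0.07] × [0.17] = 0.0119
Unnormalised posteriors:
  w_I·f_I = 0.21 × 0.029 = 0.00609
  w_II·f_II = 0.79 × 0.0119 = 0.009401
Marginal: 0.00609 + 0.009401 = 0.015491
Responsibility of Segment I: 0.00609 / 0.015491 ≈ 0.3931

0.3931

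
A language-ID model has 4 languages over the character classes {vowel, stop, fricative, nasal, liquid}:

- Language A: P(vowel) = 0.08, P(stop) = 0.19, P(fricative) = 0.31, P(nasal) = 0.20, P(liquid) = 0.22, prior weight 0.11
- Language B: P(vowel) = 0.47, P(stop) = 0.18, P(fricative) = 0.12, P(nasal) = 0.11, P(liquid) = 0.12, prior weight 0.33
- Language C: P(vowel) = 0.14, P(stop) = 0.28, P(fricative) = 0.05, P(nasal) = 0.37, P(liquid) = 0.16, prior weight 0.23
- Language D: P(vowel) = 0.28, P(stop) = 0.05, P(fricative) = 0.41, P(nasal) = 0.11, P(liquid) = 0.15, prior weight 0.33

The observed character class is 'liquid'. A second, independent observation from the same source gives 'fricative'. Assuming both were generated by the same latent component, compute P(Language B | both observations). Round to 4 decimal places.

0.1382

By Bayes' theorem, P(k | x) = P(Z=k) f_k(x) / Σ_j P(Z=j) f_j(x).
Since both observations come from the same component, the likelihood for component k is f_k(x₁)·f_k(x₂).
  p_A = [P(liquid | comp) = 0.22] × [0.31] = 0.0682
  p_B = [P(liquid | comp) = 0.12] × [0.12] = 0.0144
  p_C = [P(liquid | comp) = 0.16] × [0.05] = 0.008
  p_D = [P(liquid | comp) = 0.15] × [0.41] = 0.0615
Multiply by the mixture weights:
  P(Z=A)·p_A = 0.11 × 0.0682 = 0.007502
  P(Z=B)·p_B = 0.33 × 0.0144 = 0.004752
  P(Z=C)·p_C = 0.23 × 0.008 = 0.00184
  P(Z=D)·p_D = 0.33 × 0.0615 = 0.020295
Evidence: 0.007502 + 0.004752 + 0.00184 + 0.020295 = 0.034389
P(Language B | x₁, x₂) ≈ 0.1382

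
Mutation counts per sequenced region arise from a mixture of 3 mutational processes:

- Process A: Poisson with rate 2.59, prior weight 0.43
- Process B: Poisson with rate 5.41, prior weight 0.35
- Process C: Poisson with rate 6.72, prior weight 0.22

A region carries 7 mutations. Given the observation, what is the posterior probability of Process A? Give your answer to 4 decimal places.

P(component k | x) = P(Z=k)·f_k(x) / marginal(x), where marginal(x) = Σ_j P(Z=j)·f_j(x).
Evaluate each component's likelihood at the observed value:
  f_A = e^(−2.59)·2.59^7/7! = 0.0116371
  f_B = e^(−5.41)·5.41^7/7! = 0.120342
  f_C = e^(−6.72)·6.72^7/7! = 0.148148
Prior × likelihood for each component:
  P(Z=A)·f_A = 0.43 × 0.0116371 = 0.00500396
  P(Z=B)·f_B = 0.35 × 0.120342 = 0.0421197
  P(Z=C)·f_C = 0.22 × 0.148148 = 0.0325925
Normaliser: 0.00500396 + 0.0421197 + 0.0325925 = 0.0797162
P(Process A | the observation) ≈ 0.0628

0.0628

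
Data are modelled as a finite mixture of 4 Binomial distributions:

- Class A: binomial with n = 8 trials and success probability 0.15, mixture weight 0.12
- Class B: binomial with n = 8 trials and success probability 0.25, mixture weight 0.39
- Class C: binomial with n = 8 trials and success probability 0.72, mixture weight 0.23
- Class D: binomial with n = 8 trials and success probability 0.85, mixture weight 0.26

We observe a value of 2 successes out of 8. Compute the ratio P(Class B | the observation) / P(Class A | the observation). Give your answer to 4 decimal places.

4.2602

Only the two components matter; the odds are (π_i f_i(x)) / (π_j f_j(x)).
Evaluate each component's likelihood at the observed value:
  p_A = C(8,2)·0.15^2·0.85^6 = 28·0.0225·0.37715 = 0.237604
  p_B = C(8,2)·0.25^2·0.75^6 = 28·0.0625·0.177979 = 0.311462
  p_C = C(8,2)·0.72^2·0.28^6 = 28·0.5184·0.00048189 = 0.00699473
  p_D = C(8,2)·0.85^2·0.15^6 = 28·0.7225·1.13906e-05 = 0.000230432
Odds = (0.39/0.12) × (0.311462/0.237604) = 3.25 × 1.31085 ≈ 4.2602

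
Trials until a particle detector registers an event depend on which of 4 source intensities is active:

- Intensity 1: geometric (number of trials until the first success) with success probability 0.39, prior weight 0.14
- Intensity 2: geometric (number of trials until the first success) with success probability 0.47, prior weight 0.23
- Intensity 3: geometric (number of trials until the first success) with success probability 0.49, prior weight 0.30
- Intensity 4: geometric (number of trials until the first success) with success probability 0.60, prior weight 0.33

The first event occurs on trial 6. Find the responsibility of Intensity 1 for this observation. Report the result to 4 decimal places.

P(component k | x) = P(Z=k)·f_k(x) / marginal(x), where marginal(x) = Σ_j P(Z=j)·f_j(x).
Evaluate each component's likelihood at the observed value:
  p_1 = 0.39·(1−0.39)^5 = 0.39·0.0844596 = 0.0329393
  p_2 = 0.47·(1−0.47)^5 = 0.47·0.0418195 = 0.0196552
  p_3 = 0.49·(1−0.49)^5 = 0.49·0.0345025 = 0.0169062
  p_4 = 0.60·(1−0.60)^5 = 0.60·0.01024 = 0.006144
Prior × likelihood for each component:
  P(Z=1)·p_1 = 0.14 × 0.0329393 = 0.0046115
  P(Z=2)·p_2 = 0.23 × 0.0196552 = 0.00452069
  P(Z=3)·p_3 = 0.30 × 0.0169062 = 0.00507187
  P(Z=4)·p_4 = 0.33 × 0.006144 = 0.00202752
Evidence: 0.0046115 + 0.00452069 + 0.00507187 + 0.00202752 = 0.0162316
P(Intensity 1 | 6) = 0.0046115 / 0.0162316 ≈ 0.2841

0.2841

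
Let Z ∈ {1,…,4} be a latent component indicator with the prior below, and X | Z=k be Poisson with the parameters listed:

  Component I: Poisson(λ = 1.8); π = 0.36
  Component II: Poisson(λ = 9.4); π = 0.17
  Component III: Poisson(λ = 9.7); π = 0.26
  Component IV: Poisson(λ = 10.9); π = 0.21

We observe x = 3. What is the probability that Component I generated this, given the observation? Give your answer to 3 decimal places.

The responsibility of component k is w_k f_k(x) divided by Σ_j w_j f_j(x).
Evaluate each component's likelihood at the observed value:
  f_I = 0.160671
  f_II = 0.0114515
  f_III = 0.00932197
  f_IV = 0.00398399
Unnormalised posteriors:
  w_I·f_I = 0.36 × 0.160671 = 0.0578414
  w_II·f_II = 0.17 × 0.0114515 = 0.00194676
  w_III·f_III = 0.26 × 0.00932197 = 0.00242371
  w_IV·f_IV = 0.21 × 0.00398399 = 0.000836638
Denominator: 0.0578414 + 0.00194676 + 0.00242371 + 0.000836638 = 0.0630485
Responsibility of Component I: 0.0578414 / 0.0630485 ≈ 0.917

0.917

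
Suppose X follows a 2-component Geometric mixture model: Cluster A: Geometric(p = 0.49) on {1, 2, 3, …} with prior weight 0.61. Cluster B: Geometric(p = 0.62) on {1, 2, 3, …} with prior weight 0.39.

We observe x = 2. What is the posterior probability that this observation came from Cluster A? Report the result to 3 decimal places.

0.624

By Bayes' theorem, P(k | x) = w_k f_k(x) / Σ_j w_j f_j(x).
Geometric probabilities:
  L_A = 0.49·(1−0.49)^1 = 0.49·0.51 = 0.2499
  L_B = 0.62·(1−0.62)^1 = 0.62·0.38 = 0.2356
Multiply by the mixture weights:
  w_A·L_A = 0.61 × 0.2499 = 0.152439
  w_B·L_B = 0.39 × 0.2356 = 0.091884
Denominator: 0.152439 + 0.091884 = 0.244323
So the posterior for Cluster A is 0.152439 / 0.244323 ≈ 0.624.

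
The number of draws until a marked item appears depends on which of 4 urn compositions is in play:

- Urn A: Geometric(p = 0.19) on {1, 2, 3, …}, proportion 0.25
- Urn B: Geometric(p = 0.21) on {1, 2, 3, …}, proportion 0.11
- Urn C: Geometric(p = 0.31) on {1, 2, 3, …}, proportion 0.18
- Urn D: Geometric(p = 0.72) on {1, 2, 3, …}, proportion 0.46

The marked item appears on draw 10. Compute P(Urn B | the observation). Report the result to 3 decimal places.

Apply Bayes' rule: the posterior for each component is proportional to its prior times its likelihood at x.
Geometric probabilities:
  L_A = 0.19·(1−0.19)^9 = 0.19·0.150095 = 0.028518
  L_B = 0.21·(1−0.21)^9 = 0.21·0.119852 = 0.0251688
  L_C = 0.31·(1−0.31)^9 = 0.31·0.0354521 = 0.0109901
  L_D = 0.72·(1−0.72)^9 = 0.72·1.05785e-05 = 7.61649e-06
Prior × likelihood for each component:
  P(Z=A)·L_A = 0.25 × 0.028518 = 0.0071295
  P(Z=B)·L_B = 0.11 × 0.0251688 = 0.00276857
  P(Z=C)·L_C = 0.18 × 0.0109901 = 0.00197823
  P(Z=D)·L_D = 0.46 × 7.61649e-06 = 3.50358e-06
Denominator: 0.0071295 + 0.00276857 + 0.00197823 + 3.50358e-06 = 0.0118798
Responsibility of Urn B: 0.00276857 / 0.0118798 ≈ 0.233

0.233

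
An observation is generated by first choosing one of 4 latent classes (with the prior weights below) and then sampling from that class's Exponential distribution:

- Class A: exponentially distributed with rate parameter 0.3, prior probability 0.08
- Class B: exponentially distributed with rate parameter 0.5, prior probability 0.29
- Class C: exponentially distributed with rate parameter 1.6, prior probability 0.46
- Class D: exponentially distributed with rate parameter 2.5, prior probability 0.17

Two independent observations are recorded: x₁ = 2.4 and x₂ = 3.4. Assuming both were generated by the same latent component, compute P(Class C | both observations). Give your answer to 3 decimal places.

Apply Bayes' rule: the posterior for each component is proportional to its prior times its likelihood at x.
Since both observations come from the same component, the likelihood for component k is f_k(x₁)·f_k(x₂).
  f_A = [0.3·e^(−0.3·2.4) = 0.3·e^(−0.7200) = 0.146026] × [0.108178] = 0.0157968
  f_B = [0.5·e^(−0.5·2.4) = 0.5·e^(−1.2000) = 0.150597] × [0.0913418] = 0.0137558
  f_C = [1.6·e^(−1.6·2.4) = 1.6·e^(−3.8400) = 0.0343898] × [0.00694317] = 0.000238774
  f_D = [2.5·e^(−2.5·2.4) = 2.5·e^(−6.0000) = 0.00619688] × [0.000508671] = 3.15217e-06
Weight by the priors:
  π_A·f_A = 0.08 × 0.0157968 = 0.00126375
  π_B·f_B = 0.29 × 0.0137558 = 0.00398918
  π_C·f_C = 0.46 × 0.000238774 = 0.000109836
  π_D·f_D = 0.17 × 3.15217e-06 = 5.35869e-07
Sum: 0.00126375 + 0.00398918 + 0.000109836 + 5.35869e-07 = 0.0053633
Responsibility of Class C: 0.000109836 / 0.0053633 ≈ 0.020

0.020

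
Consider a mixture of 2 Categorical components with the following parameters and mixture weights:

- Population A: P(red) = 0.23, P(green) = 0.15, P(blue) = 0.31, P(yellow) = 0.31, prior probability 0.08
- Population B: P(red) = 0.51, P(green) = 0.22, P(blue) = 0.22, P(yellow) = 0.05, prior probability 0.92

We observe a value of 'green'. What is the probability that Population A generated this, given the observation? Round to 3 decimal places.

By Bayes' theorem, P(k | x) = π_k f_k(x) / Σ_j π_j f_j(x).
Component likelihoods at x = 'green':
  p_A = 0.15
  p_B = 0.22
Unnormalised posteriors:
  π_A·p_A = 0.08 × 0.15 = 0.012
  π_B·p_B = 0.92 × 0.22 = 0.2024
Denominator: 0.012 + 0.2024 = 0.2144
P(Population A | x) = 0.012 / 0.2144 ≈ 0.056

0.056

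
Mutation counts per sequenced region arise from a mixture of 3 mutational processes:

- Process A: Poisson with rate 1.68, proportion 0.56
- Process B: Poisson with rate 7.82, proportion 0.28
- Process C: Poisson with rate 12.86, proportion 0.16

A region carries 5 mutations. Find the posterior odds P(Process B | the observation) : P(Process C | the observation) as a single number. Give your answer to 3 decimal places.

22.476

Since P(k|x) ∝ w_k f_k(x), the posterior odds are w_i f_i(x) / (w_j f_j(x)).
Component likelihoods at x = 5 mutations:
  p_A = 0.020785
  p_B = 0.0978745
  p_C = 0.00762073
Posterior odds = (w_B·p_B) / (w_C·p_C) = (0.28·0.0978745) / (0.16·0.00762073) = 0.0274049 / 0.00121932 ≈ 22.476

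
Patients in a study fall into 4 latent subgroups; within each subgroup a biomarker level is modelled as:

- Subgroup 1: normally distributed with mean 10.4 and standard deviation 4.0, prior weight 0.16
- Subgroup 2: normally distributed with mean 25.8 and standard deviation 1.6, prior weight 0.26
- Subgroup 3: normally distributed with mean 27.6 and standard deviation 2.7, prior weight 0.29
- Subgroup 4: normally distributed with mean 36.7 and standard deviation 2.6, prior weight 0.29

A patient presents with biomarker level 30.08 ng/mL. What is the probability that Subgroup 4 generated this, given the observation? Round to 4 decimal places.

0.0550

Apply Bayes' rule: the posterior for each component is proportional to its prior times its likelihood at x.
Normal densities:
  L_1 = 5.5271e-07
  L_2 = 0.00696572
  L_3 = 0.0969046
  L_4 = 0.00600058
Multiply by the mixture weights:
  P(Z=1)·L_1 = 0.16 × 5.5271e-07 = 8.84336e-08
  P(Z=2)·L_2 = 0.26 × 0.00696572 = 0.00181109
  P(Z=3)·L_3 = 0.29 × 0.0969046 = 0.0281023
  P(Z=4)·L_4 = 0.29 × 0.00600058 = 0.00174017
Evidence: 8.84336e-08 + 0.00181109 + 0.0281023 + 0.00174017 = 0.0316537
P(Subgroup 4 | 30.08 ng/mL) = 0.00174017 / 0.0316537 ≈ 0.0550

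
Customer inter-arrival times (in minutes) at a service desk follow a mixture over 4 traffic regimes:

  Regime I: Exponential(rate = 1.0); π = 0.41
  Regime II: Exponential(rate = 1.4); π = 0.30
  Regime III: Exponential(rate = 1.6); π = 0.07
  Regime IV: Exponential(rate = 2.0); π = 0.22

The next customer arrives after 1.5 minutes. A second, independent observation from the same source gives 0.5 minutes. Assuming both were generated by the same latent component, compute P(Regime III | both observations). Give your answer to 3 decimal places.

Apply Bayes' rule: the posterior for each component is proportional to its prior times its likelihood at x.
Since both observations come from the same component, the likelihood for component k is f_k(x₁)·f_k(x₂).
  p_I = [1.0·e^(−1.0·1.5) = 1.0·e^(−1.5000) = 0.22313] × [0.606531] = 0.135335
  p_II = [1.4·e^(−1.4·1.5) = 1.4·e^(−2.1000) = 0.171439] × [0.695219] = 0.119188
  p_III = [1.6·e^(−1.6·1.5) = 1.6·e^(−2.4000) = 0.145149] × [0.718926] = 0.104351
  p_IV = [2.0·e^(−2.0·1.5) = 2.0·e^(−3.0000) = 0.0995741] × [0.735759] = 0.0732626
Prior × likelihood for each component:
  P(Z=I)·p_I = 0.41 × 0.135335 = 0.0554875
  P(Z=II)·p_II = 0.30 × 0.119188 = 0.0357563
  P(Z=III)·p_III = 0.07 × 0.104351 = 0.00730459
  P(Z=IV)·p_IV = 0.22 × 0.0732626 = 0.0161178
Sum: 0.0554875 + 0.0357563 + 0.00730459 + 0.0161178 = 0.114666
P(Regime III | x₁,x₂) = 0.00730459 / 0.114666 ≈ 0.064

0.064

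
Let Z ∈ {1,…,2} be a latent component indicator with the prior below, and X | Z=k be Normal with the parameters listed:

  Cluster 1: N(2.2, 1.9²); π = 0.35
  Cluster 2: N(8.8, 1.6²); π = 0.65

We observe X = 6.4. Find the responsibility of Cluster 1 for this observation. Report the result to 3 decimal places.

0.108

The responsibility of component k is π_k f_k(x) divided by Σ_j π_j f_j(x).
Normal densities:
  f_1 = 0.0182424
  f_2 = 0.0809485
Weight by the priors:
  π_1·f_1 = 0.35 × 0.0182424 = 0.00638485
  π_2·f_2 = 0.65 × 0.0809485 = 0.0526165
Sum: 0.00638485 + 0.0526165 = 0.0590014
P(Cluster 1 | data) = 0.00638485 / 0.0590014 ≈ 0.108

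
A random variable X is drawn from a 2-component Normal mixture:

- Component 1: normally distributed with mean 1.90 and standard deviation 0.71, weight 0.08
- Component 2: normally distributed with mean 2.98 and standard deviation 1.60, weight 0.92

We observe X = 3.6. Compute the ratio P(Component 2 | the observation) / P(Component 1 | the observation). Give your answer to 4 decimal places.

Since P(k|x) ∝ π_k f_k(x), the posterior odds are π_i f_i(x) / (π_j f_j(x)).
Component likelihoods at x = 3.6:
  L_1 = 0.0319705
  L_2 = 0.231304
Posterior odds = (π_2·L_2) / (π_1·L_1) = (0.92·0.231304) / (0.08·0.0319705) = 0.2128 / 0.00255764 ≈ 83.2019

83.2019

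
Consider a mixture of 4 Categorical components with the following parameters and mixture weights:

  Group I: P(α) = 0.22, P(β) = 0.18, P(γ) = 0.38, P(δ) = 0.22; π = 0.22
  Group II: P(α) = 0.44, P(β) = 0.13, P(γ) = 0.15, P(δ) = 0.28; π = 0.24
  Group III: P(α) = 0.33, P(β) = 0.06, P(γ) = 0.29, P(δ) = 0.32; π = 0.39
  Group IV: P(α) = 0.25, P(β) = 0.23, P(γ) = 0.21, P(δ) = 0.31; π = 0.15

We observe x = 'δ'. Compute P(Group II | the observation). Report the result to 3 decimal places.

The responsibility of component k is w_k f_k(x) divided by Σ_j w_j f_j(x).
Evaluate each component's likelihood at the observed value:
  p_I = 0.22
  p_II = 0.28
  p_III = 0.32
  p_IV = 0.31
Weight by the priors:
  w_I·p_I = 0.22 × 0.22 = 0.0484
  w_II·p_II = 0.24 × 0.28 = 0.0672
  w_III·p_III = 0.39 × 0.32 = 0.1248
  w_IV·p_IV = 0.15 × 0.31 = 0.0465
Evidence: 0.0484 + 0.0672 + 0.1248 + 0.0465 = 0.2869
Responsibility of Group II: 0.0672 / 0.2869 ≈ 0.234

0.234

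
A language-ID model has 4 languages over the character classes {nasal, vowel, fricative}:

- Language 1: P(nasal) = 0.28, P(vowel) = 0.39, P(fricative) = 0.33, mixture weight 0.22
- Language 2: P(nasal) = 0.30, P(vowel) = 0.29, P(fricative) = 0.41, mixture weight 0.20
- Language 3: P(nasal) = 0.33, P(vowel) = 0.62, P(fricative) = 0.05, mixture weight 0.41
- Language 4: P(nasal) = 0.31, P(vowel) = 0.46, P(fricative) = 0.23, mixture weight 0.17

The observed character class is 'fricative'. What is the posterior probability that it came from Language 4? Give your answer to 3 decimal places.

0.183

Apply Bayes' rule: the posterior for each component is proportional to its prior times its likelihood at x.
Evaluate each component's likelihood at the observed value:
  p_1 = 0.33
  p_2 = 0.41
  p_3 = 0.05
  p_4 = 0.23
Prior × likelihood for each component:
  π_1·p_1 = 0.22 × 0.33 = 0.0726
  π_2·p_2 = 0.20 × 0.41 = 0.082
  π_3·p_3 = 0.41 × 0.05 = 0.0205
  π_4·p_4 = 0.17 × 0.23 = 0.0391
Marginal: 0.0726 + 0.082 + 0.0205 + 0.0391 = 0.2142
Responsibility of Language 4: 0.0391 / 0.2142 ≈ 0.183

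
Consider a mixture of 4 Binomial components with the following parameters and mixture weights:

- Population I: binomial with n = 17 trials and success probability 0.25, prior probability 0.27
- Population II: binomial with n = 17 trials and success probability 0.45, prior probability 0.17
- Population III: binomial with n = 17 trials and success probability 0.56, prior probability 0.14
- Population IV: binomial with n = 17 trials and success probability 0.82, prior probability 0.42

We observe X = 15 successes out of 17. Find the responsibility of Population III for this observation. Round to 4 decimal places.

0.0065

Apply Bayes' rule: the posterior for each component is proportional to its prior times its likelihood at x.
Component likelihoods at x = 15 successes out of 17:
  f_I = 7.12462e-08
  f_II = 0.000258495
  f_III = 0.0043981
  f_IV = 0.224539
Weight by the priors:
  π_I·f_I = 0.27 × 7.12462e-08 = 1.92365e-08
  π_II·f_II = 0.17 × 0.000258495 = 4.39441e-05
  π_III·f_III = 0.14 × 0.0043981 = 0.000615733
  π_IV·f_IV = 0.42 × 0.224539 = 0.0943064
Denominator: 1.92365e-08 + 4.39441e-05 + 0.000615733 + 0.0943064 = 0.0949661
Responsibility of Population III: 0.000615733 / 0.0949661 ≈ 0.0065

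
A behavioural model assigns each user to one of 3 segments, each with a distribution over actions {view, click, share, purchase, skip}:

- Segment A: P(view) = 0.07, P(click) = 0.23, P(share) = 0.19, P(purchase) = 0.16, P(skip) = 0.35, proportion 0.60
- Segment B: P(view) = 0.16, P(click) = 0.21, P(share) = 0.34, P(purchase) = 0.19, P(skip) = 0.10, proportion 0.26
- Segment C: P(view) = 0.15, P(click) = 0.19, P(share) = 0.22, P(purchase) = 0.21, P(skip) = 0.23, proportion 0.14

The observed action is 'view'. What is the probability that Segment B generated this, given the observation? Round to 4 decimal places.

Posterior ∝ prior × likelihood, so P(k | x) ∝ P(Z=k) f_k(x); normalise over all components.
Categorical probabilities:
  p_A = P(view | comp) = 0.07
  p_B = P(view | comp) = 0.16
  p_C = P(view | comp) = 0.15
Multiply by the mixture weights:
  P(Z=A)·p_A = 0.60 × 0.07 = 0.042
  P(Z=B)·p_B = 0.26 × 0.16 = 0.0416
  P(Z=C)·p_C = 0.14 × 0.15 = 0.021
Evidence: 0.042 + 0.0416 + 0.021 = 0.1046
P(Segment B | the observation) = 0.0416 / 0.1046 ≈ 0.3977

0.3977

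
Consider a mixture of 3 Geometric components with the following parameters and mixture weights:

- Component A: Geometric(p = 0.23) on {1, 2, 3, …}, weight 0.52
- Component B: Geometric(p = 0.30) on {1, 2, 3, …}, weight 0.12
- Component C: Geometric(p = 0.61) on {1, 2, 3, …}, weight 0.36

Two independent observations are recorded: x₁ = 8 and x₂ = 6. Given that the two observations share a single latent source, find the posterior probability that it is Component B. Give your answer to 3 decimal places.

Apply Bayes' rule: the posterior for each component is proportional to its prior times its likelihood at x.
Since both observations come from the same component, the likelihood for component k is f_k(x₁)·f_k(x₂).
  L_A = [0.23·(1−0.23)^7 = 0.23·0.160485 = 0.0369116] × [0.062256] = 0.00229797
  L_B = [0.30·(1−0.30)^7 = 0.30·0.0823543 = 0.0247063] × [0.050421] = 0.00124572
  L_C = [0.61·(1−0.61)^7 = 0.61·0.00137231 = 0.000837109] × [0.00550368] = 4.60718e-06
Prior × likelihood for each component:
  w_A·L_A = 0.52 × 0.00229797 = 0.00119494
  w_B·L_B = 0.12 × 0.00124572 = 0.000149486
  w_C·L_C = 0.36 × 4.60718e-06 = 1.65858e-06
Denominator: 0.00119494 + 0.000149486 + 1.65858e-06 = 0.00134609
Responsibility of Component B: 0.000149486 / 0.00134609 ≈ 0.111

0.111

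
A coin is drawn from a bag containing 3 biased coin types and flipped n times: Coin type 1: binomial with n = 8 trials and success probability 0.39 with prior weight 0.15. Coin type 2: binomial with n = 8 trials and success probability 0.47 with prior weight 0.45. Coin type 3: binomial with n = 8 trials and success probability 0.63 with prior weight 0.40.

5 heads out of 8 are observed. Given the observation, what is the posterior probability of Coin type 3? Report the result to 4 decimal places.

The responsibility of component k is P(Z=k) f_k(x) divided by Σ_j P(Z=j) f_j(x).
Evaluate each component's likelihood at the observed value:
  L_1 = 0.114683
  L_2 = 0.191208
  L_3 = 0.281511
Weight by the priors:
  P(Z=1)·L_1 = 0.15 × 0.114683 = 0.0172025
  P(Z=2)·L_2 = 0.45 × 0.191208 = 0.0860434
  P(Z=3)·L_3 = 0.40 × 0.281511 = 0.112605
Normaliser: 0.0172025 + 0.0860434 + 0.112605 = 0.21585
Responsibility of Coin type 3: 0.112605 / 0.21585 ≈ 0.5217

0.5217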